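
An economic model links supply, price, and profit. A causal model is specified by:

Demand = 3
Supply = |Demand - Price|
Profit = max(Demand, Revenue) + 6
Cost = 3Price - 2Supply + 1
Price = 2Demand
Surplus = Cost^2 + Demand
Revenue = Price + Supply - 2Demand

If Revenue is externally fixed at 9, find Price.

6

Under do(Revenue=9), the mechanism Revenue = Price + Supply - 2Demand is discarded; Revenue is fixed at 9.
No directed path runs from Revenue to Price, so Price keeps its natural value.
Price = 2Demand  [with Demand=3]  = 6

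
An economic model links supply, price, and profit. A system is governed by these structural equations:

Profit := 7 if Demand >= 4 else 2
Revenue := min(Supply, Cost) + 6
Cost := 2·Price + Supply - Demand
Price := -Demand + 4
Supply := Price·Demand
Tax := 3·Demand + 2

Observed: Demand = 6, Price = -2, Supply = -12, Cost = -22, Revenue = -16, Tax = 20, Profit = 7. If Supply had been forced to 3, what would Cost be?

-7

The intervention breaks the incoming arrows to Supply: Supply := Price·Demand no longer applies, and Supply = 3.
Price = -Demand + 4  [with Demand=6]  = -2
Cost = 2·Price + Supply - Demand  [with Price=-2, Supply=3, Demand=6]  = -7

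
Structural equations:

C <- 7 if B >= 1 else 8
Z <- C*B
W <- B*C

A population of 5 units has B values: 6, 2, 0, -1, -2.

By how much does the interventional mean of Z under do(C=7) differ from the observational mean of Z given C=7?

Every unit gets C=7 under the intervention. Z values become 42, 14, 0, -7, -14; E[Z|do(C=7)] = 7.
Conditioning on C=7 selects the 2 unit(s) with B ∈ {6, 2}. Their Z values: 42, 14. Mean = 28.
Difference = 7 − 28 = -21.

-21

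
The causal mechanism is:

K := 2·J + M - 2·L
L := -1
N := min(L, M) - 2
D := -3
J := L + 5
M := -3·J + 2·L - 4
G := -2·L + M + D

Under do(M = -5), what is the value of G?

Intervening sets M = -5 and removes its equation (M := -3·J + 2·L - 4).
G = -2·L + M + D  [with L=-1, M=-5, D=-3]  = -6

-6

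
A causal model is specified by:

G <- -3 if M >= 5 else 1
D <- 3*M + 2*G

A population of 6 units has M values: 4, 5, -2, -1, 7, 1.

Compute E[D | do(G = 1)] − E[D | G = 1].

Every unit gets G=1 under the intervention. D values become 14, 17, -4, -1, 23, 5; E[D|do(G=1)] = 9.
Observing G=1 restricts to units where G's equation naturally yields 1: M ∈ {4, -2, -1, 1}. In that subpopulation D = 14, -4, -1, 5, mean 3.5.
Difference = 9 − 3.5 = 5.5.

5.5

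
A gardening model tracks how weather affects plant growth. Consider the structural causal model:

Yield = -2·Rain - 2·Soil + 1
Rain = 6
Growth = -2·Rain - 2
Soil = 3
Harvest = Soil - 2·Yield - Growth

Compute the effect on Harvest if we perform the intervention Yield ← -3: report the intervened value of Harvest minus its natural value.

Intervening sets Yield = -3 and removes its equation (Yield = -2·Rain - 2·Soil + 1).
Growth = -2·Rain - 2  [with Rain=6]  = -14
Harvest = Soil - 2·Yield - Growth  [with Soil=3, Yield=-3, Growth=-14]  = 23
Without intervention: Growth = -2·Rain - 2  [with Rain=6]  = -14; Yield = -2·Rain - 2·Soil + 1  [with Rain=6, Soil=3]  = -17; Harvest = Soil - 2·Yield - Growth  [with Soil=3, Yield=-17, Growth=-14]  = 51.
Change = 23 − 51 = -28.

-28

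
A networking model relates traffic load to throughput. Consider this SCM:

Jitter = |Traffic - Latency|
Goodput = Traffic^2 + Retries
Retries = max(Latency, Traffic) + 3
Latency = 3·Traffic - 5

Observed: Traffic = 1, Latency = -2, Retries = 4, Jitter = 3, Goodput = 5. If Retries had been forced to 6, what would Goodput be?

7

do(Retries=6) replaces the equation Retries = max(Latency, Traffic) + 3 with the constant Retries = 6.
Goodput = Traffic^2 + Retries  [with Traffic=1, Retries=6]  = 7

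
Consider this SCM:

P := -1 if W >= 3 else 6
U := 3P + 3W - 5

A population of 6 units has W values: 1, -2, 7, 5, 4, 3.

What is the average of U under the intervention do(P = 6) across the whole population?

Under do(P=6), P's equation is replaced by P=6 for every unit. Per-unit U: 16, 7, 34, 28, 25, 22. Mean = 22.

22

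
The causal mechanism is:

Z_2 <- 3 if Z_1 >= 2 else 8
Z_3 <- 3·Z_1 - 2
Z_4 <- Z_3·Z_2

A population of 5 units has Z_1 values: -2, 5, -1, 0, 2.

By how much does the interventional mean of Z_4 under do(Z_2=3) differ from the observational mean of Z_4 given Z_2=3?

do(Z_2=3) breaks Z_2's dependence on Z_1. With Z_2=3 fixed, Z_4 across the units is -24, 39, -15, -6, 12, mean 1.2.
E[Z_4|Z_2=3] averages over only the 2 units with Z_2=3 (Z_1 = 5, 2): Z_4 = 39, 12, mean 25.5.
Difference = 1.2 − 25.5 = -24.3.

-24.3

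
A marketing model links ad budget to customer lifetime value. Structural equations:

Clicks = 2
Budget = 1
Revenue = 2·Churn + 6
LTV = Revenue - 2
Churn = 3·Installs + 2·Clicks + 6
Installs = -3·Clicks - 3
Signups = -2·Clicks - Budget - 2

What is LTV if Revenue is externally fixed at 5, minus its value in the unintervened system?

33

Intervening sets Revenue = 5 and removes its equation (Revenue = 2·Churn + 6).
LTV = Revenue - 2  [with Revenue=5]  = 3
Without intervention: Installs = -3·Clicks - 3  [with Clicks=2]  = -9; Churn = 3·Installs + 2·Clicks + 6  [with Installs=-9, Clicks=2]  = -17; Revenue = 2·Churn + 6  [with Churn=-17]  = -28; LTV = Revenue - 2  [with Revenue=-28]  = -30.
Change = 3 − (-30) = 33.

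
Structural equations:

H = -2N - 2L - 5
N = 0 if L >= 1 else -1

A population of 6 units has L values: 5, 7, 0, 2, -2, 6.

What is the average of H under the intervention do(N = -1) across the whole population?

-9

Every unit gets N=-1 under the intervention. H values become -13, -17, -3, -7, 1, -15; E[H|do(N=-1)] = -9.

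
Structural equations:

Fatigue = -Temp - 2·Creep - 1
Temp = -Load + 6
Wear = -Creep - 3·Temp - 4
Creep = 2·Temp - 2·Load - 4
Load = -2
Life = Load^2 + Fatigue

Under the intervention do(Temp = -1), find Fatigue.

do(Temp=-1) replaces the equation Temp = -Load + 6 with the constant Temp = -1.
Creep = 2·Temp - 2·Load - 4  [with Temp=-1, Load=-2]  = -2
Fatigue = -Temp - 2·Creep - 1  [with Temp=-1, Creep=-2]  = 4

4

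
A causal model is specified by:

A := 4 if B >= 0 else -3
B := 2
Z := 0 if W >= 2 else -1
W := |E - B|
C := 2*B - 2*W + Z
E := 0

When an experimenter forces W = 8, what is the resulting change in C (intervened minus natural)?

-12

do(W=8) replaces the equation W := |E - B| with the constant W = 8.
Z = 0 if W >= 2 else -1  [with W=8]  = 0
C = 2*B - 2*W + Z  [with B=2, W=8, Z=0]  = -12
Without intervention: W = |E - B|  [with E=0, B=2]  = 2; Z = 0 if W >= 2 else -1  [with W=2]  = 0; C = 2*B - 2*W + Z  [with B=2, W=2, Z=0]  = 0.
Change = -12 − 0 = -12.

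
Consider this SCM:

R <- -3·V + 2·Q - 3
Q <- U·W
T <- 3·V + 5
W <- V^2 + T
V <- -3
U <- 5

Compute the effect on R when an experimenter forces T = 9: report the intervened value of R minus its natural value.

The intervention breaks the incoming arrows to T: T <- 3·V + 5 no longer applies, and T = 9.
W = V^2 + T  [with V=-3, T=9]  = 18
Q = U·W  [with U=5, W=18]  = 90
R = -3·V + 2·Q - 3  [with V=-3, Q=90]  = 186
Without intervention: T = 3·V + 5  [with V=-3]  = -4; W = V^2 + T  [with V=-3, T=-4]  = 5; Q = U·W  [with U=5, W=5]  = 25; R = -3·V + 2·Q - 3  [with V=-3, Q=25]  = 56.
Change = 186 − 56 = 130.

130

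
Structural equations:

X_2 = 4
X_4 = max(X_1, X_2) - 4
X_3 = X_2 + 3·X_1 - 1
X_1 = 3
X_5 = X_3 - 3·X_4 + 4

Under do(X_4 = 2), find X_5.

Intervening sets X_4 = 2 and removes its equation (X_4 = max(X_1, X_2) - 4).
X_3 = X_2 + 3·X_1 - 1  [with X_2=4, X_1=3]  = 12
X_5 = X_3 - 3·X_4 + 4  [with X_3=12, X_4=2]  = 10

10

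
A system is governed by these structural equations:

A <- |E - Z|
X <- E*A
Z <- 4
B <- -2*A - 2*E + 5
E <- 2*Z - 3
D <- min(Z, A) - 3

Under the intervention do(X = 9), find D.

do(X=9) replaces the equation X <- E*A with the constant X = 9.
Since D is not a descendant of the intervened variable, it is unaffected.
E = 2*Z - 3  [with Z=4]  = 5
A = |E - Z|  [with E=5, Z=4]  = 1
D = min(Z, A) - 3  [with Z=4, A=1]  = -2

-2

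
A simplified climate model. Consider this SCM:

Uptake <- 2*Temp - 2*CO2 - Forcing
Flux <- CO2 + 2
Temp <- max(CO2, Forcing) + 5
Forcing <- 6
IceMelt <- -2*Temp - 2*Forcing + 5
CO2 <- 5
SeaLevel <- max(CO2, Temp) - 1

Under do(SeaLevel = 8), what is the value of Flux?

The intervention breaks the incoming arrows to SeaLevel: SeaLevel <- max(CO2, Temp) - 1 no longer applies, and SeaLevel = 8.
Since Flux is not a descendant of the intervened variable, it is unaffected.
Flux = CO2 + 2  [with CO2=5]  = 7

7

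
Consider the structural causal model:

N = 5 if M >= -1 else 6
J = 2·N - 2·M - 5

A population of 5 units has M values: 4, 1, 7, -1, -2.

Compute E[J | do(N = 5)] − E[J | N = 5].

Every unit gets N=5 under the intervention. J values become -3, 3, -9, 7, 9; E[J|do(N=5)] = 1.4.
Conditioning on N=5 selects the 4 unit(s) with M ∈ {4, 1, 7, -1}. Their J values: -3, 3, -9, 7. Mean = -0.5.
Difference = 1.4 − (-0.5) = 1.9.

1.9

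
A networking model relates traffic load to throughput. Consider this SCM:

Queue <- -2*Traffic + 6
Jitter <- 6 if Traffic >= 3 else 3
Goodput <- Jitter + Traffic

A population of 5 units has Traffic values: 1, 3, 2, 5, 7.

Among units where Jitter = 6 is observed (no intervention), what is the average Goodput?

11

Observing Jitter=6 restricts to units where Jitter's equation naturally yields 6: Traffic ∈ {3, 5, 7}. In that subpopulation Goodput = 9, 11, 13, mean 11.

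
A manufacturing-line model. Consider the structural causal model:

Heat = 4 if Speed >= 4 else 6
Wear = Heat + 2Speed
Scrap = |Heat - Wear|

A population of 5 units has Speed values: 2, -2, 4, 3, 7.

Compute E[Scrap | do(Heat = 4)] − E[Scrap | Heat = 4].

do(Heat=4) breaks Heat's dependence on Speed. With Heat=4 fixed, Scrap across the units is 4, 4, 8, 6, 14, mean 7.2.
Observing Heat=4 restricts to units where Heat's equation naturally yields 4: Speed ∈ {4, 7}. In that subpopulation Scrap = 8, 14, mean 11.
Difference = 7.2 − 11 = -3.8.

-3.8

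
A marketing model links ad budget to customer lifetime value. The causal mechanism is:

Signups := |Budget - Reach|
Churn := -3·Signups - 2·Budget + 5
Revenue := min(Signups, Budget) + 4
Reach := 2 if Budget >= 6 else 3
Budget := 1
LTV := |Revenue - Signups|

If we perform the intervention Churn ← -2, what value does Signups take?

2

Under do(Churn=-2), the mechanism Churn := -3·Signups - 2·Budget + 5 is discarded; Churn is fixed at -2.
Since Signups is not a descendant of the intervened variable, it is unaffected.
Reach = 2 if Budget >= 6 else 3  [with Budget=1]  = 3
Signups = |Budget - Reach|  [with Budget=1, Reach=3]  = 2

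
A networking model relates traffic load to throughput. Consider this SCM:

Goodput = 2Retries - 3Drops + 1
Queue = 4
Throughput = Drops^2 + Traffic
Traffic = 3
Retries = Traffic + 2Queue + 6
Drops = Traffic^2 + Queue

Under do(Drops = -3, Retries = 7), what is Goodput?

24

Setting Drops = -3, Retries = 7 by intervention discards those variables' equations.
Goodput = 2Retries - 3Drops + 1  [with Retries=7, Drops=-3]  = 24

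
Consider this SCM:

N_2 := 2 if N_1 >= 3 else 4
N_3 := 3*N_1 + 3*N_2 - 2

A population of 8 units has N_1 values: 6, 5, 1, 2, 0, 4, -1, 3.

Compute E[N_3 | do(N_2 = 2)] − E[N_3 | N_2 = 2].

-6

Under do(N_2=2), N_2's equation is replaced by N_2=2 for every unit. Per-unit N_3: 22, 19, 7, 10, 4, 16, 1, 13. Mean = 11.5.
Conditioning on N_2=2 selects the 4 unit(s) with N_1 ∈ {6, 5, 4, 3}. Their N_3 values: 22, 19, 16, 13. Mean = 17.5.
Difference = 11.5 − 17.5 = -6.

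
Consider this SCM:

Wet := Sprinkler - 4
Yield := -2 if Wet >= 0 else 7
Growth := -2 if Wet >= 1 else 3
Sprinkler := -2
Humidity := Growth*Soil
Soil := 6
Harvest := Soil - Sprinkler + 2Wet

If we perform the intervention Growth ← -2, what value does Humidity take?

Intervening sets Growth = -2 and removes its equation (Growth := -2 if Wet >= 1 else 3).
Humidity = Growth*Soil  [with Growth=-2, Soil=6]  = -12

-12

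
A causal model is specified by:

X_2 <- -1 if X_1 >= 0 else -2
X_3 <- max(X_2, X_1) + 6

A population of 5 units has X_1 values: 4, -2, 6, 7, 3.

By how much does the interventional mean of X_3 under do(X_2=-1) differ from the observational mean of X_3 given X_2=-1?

-1.2

Every unit gets X_2=-1 under the intervention. X_3 values become 10, 5, 12, 13, 9; E[X_3|do(X_2=-1)] = 9.8.
E[X_3|X_2=-1] averages over only the 4 units with X_2=-1 (X_1 = 4, 6, 7, 3): X_3 = 10, 12, 13, 9, mean 11.
Difference = 9.8 − 11 = -1.2.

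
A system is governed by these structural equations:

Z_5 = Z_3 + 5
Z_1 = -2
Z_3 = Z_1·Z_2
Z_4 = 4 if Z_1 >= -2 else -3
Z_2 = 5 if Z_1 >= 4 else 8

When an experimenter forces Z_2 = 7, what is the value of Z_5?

-9

do(Z_2=7) replaces the equation Z_2 = 5 if Z_1 >= 4 else 8 with the constant Z_2 = 7.
Z_3 = Z_1·Z_2  [with Z_1=-2, Z_2=7]  = -14
Z_5 = Z_3 + 5  [with Z_3=-14]  = -9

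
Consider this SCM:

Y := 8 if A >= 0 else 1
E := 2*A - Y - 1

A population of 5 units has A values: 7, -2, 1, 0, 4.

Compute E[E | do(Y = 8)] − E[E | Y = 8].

Every unit gets Y=8 under the intervention. E values become 5, -13, -7, -9, -1; E[E|do(Y=8)] = -5.
E[E|Y=8] averages over only the 4 units with Y=8 (A = 7, 1, 0, 4): E = 5, -7, -9, -1, mean -3.
Difference = -5 − (-3) = -2.

-2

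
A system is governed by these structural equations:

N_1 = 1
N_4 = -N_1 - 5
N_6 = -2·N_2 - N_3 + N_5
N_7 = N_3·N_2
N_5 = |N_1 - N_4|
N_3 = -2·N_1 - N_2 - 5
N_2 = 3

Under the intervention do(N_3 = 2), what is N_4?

-6

The intervention breaks the incoming arrows to N_3: N_3 = -2·N_1 - N_2 - 5 no longer applies, and N_3 = 2.
N_4 is not downstream of the intervention, so its value is determined by the original equations.
N_4 = -N_1 - 5  [with N_1=1]  = -6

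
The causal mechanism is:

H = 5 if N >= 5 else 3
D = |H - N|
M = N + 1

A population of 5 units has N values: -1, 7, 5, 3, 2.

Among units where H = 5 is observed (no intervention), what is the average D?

Conditioning on H=5 selects the 2 unit(s) with N ∈ {7, 5}. Their D values: 2, 0. Mean = 1.

1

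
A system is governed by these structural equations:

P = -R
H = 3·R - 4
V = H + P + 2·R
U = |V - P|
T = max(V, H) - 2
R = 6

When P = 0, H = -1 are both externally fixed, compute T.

9

Setting P = 0, H = -1 by intervention discards those variables' equations.
V = H + P + 2·R  [with H=-1, P=0, R=6]  = 11
T = max(V, H) - 2  [with V=11, H=-1]  = 9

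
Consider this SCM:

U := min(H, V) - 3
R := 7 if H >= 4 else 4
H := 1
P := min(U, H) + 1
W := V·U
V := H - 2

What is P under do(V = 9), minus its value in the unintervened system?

Under do(V=9), the mechanism V := H - 2 is discarded; V is fixed at 9.
U = min(H, V) - 3  [with H=1, V=9]  = -2
P = min(U, H) + 1  [with U=-2, H=1]  = -1
Without intervention: V = H - 2  [with H=1]  = -1; U = min(H, V) - 3  [with H=1, V=-1]  = -4; P = min(U, H) + 1  [with U=-4, H=1]  = -3.
Change = -1 − (-3) = 2.

2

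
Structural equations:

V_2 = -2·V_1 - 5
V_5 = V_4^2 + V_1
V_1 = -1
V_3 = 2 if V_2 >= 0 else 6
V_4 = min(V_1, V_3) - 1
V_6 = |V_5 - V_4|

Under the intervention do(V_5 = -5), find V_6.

The intervention breaks the incoming arrows to V_5: V_5 = V_4^2 + V_1 no longer applies, and V_5 = -5.
V_2 = -2·V_1 - 5  [with V_1=-1]  = -3
V_3 = 2 if V_2 >= 0 else 6  [with V_2=-3]  = 6
V_4 = min(V_1, V_3) - 1  [with V_1=-1, V_3=6]  = -2
V_6 = |V_5 - V_4|  [with V_5=-5, V_4=-2]  = 3

3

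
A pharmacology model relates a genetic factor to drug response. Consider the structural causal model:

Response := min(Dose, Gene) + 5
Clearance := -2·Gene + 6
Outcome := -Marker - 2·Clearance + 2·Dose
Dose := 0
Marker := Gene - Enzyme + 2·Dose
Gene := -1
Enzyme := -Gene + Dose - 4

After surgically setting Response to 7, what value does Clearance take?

8

The intervention breaks the incoming arrows to Response: Response := min(Dose, Gene) + 5 no longer applies, and Response = 7.
Since Clearance is not a descendant of the intervened variable, it is unaffected.
Clearance = -2·Gene + 6  [with Gene=-1]  = 8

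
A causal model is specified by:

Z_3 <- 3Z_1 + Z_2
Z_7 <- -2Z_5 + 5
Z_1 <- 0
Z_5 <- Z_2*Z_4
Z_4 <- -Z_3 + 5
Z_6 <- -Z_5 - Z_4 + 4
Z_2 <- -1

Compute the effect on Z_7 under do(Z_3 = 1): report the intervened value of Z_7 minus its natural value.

The intervention breaks the incoming arrows to Z_3: Z_3 <- 3Z_1 + Z_2 no longer applies, and Z_3 = 1.
Z_4 = -Z_3 + 5  [with Z_3=1]  = 4
Z_5 = Z_2*Z_4  [with Z_2=-1, Z_4=4]  = -4
Z_7 = -2Z_5 + 5  [with Z_5=-4]  = 13
Without intervention: Z_3 = 3Z_1 + Z_2  [with Z_1=0, Z_2=-1]  = -1; Z_4 = -Z_3 + 5  [with Z_3=-1]  = 6; Z_5 = Z_2*Z_4  [with Z_2=-1, Z_4=6]  = -6; Z_7 = -2Z_5 + 5  [with Z_5=-6]  = 17.
Change = 13 − 17 = -4.

-4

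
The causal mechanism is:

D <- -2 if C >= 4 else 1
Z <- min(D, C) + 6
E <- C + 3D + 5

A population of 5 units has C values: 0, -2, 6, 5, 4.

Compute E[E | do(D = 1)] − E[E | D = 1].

3.6

Under do(D=1), D's equation is replaced by D=1 for every unit. Per-unit E: 8, 6, 14, 13, 12. Mean = 10.6.
Conditioning on D=1 selects the 2 unit(s) with C ∈ {0, -2}. Their E values: 8, 6. Mean = 7.
Difference = 10.6 − 7 = 3.6.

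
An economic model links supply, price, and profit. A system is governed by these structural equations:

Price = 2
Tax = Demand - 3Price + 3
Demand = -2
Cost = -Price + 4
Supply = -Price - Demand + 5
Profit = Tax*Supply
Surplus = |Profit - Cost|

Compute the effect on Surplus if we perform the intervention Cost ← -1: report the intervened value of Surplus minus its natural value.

-3

The intervention breaks the incoming arrows to Cost: Cost = -Price + 4 no longer applies, and Cost = -1.
Supply = -Price - Demand + 5  [with Price=2, Demand=-2]  = 5
Tax = Demand - 3Price + 3  [with Demand=-2, Price=2]  = -5
Profit = Tax*Supply  [with Tax=-5, Supply=5]  = -25
Surplus = |Profit - Cost|  [with Profit=-25, Cost=-1]  = 24
Without intervention: Supply = -Price - Demand + 5  [with Price=2, Demand=-2]  = 5; Cost = -Price + 4  [with Price=2]  = 2; Tax = Demand - 3Price + 3  [with Demand=-2, Price=2]  = -5; Profit = Tax*Supply  [with Tax=-5, Supply=5]  = -25; Surplus = |Profit - Cost|  [with Profit=-25, Cost=2]  = 27.
Change = 24 − 27 = -3.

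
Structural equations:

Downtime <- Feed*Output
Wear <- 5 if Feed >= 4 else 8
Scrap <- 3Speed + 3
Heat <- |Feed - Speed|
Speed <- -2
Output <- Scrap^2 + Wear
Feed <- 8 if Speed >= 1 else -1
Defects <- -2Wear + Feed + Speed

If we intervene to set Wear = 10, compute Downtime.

-19

do(Wear=10) replaces the equation Wear <- 5 if Feed >= 4 else 8 with the constant Wear = 10.
Feed = 8 if Speed >= 1 else -1  [with Speed=-2]  = -1
Scrap = 3Speed + 3  [with Speed=-2]  = -3
Output = Scrap^2 + Wear  [with Scrap=-3, Wear=10]  = 19
Downtime = Feed*Output  [with Feed=-1, Output=19]  = -19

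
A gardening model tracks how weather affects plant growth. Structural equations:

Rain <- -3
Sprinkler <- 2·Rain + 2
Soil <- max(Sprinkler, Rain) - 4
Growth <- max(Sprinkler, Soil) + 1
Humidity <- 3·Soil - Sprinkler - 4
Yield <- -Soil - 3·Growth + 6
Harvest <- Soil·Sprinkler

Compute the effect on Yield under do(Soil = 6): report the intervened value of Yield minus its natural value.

The intervention breaks the incoming arrows to Soil: Soil <- max(Sprinkler, Rain) - 4 no longer applies, and Soil = 6.
Sprinkler = 2·Rain + 2  [with Rain=-3]  = -4
Growth = max(Sprinkler, Soil) + 1  [with Sprinkler=-4, Soil=6]  = 7
Yield = -Soil - 3·Growth + 6  [with Soil=6, Growth=7]  = -21
Without intervention: Sprinkler = 2·Rain + 2  [with Rain=-3]  = -4; Soil = max(Sprinkler, Rain) - 4  [with Sprinkler=-4, Rain=-3]  = -7; Growth = max(Sprinkler, Soil) + 1  [with Sprinkler=-4, Soil=-7]  = -3; Yield = -Soil - 3·Growth + 6  [with Soil=-7, Growth=-3]  = 22.
Change = -21 − 22 = -43.

-43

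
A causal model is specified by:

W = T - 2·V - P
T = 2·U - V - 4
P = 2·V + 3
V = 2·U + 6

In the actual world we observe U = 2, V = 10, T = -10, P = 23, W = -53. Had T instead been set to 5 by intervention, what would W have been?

-38

do(T=5) replaces the equation T = 2·U - V - 4 with the constant T = 5.
V = 2·U + 6  [with U=2]  = 10
P = 2·V + 3  [with V=10]  = 23
W = T - 2·V - P  [with T=5, V=10, P=23]  = -38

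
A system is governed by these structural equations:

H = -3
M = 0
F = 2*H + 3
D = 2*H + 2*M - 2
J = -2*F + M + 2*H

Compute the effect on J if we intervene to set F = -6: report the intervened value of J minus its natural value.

Intervening sets F = -6 and removes its equation (F = 2*H + 3).
J = -2*F + M + 2*H  [with F=-6, M=0, H=-3]  = 6
Without intervention: F = 2*H + 3  [with H=-3]  = -3; J = -2*F + M + 2*H  [with F=-3, M=0, H=-3]  = 0.
Change = 6 − 0 = 6.

6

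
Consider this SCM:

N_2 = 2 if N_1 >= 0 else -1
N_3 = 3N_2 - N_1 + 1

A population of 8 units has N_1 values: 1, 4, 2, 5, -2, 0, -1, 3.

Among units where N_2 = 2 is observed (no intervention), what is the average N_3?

Conditioning on N_2=2 selects the 6 unit(s) with N_1 ∈ {1, 4, 2, 5, 0, 3}. Their N_3 values: 6, 3, 5, 2, 7, 4. Mean = 4.5.

4.5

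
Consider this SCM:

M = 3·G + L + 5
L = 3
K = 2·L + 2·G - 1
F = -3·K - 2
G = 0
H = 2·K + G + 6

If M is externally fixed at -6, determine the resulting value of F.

-17

Under do(M=-6), the mechanism M = 3·G + L + 5 is discarded; M is fixed at -6.
Since F is not a descendant of the intervened variable, it is unaffected.
K = 2·L + 2·G - 1  [with L=3, G=0]  = 5
F = -3·K - 2  [with K=5]  = -17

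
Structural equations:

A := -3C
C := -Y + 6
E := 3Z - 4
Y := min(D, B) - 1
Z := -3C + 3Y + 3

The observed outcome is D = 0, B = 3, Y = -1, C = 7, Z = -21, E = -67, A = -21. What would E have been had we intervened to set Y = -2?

-85

The intervention breaks the incoming arrows to Y: Y := min(D, B) - 1 no longer applies, and Y = -2.
C = -Y + 6  [with Y=-2]  = 8
Z = -3C + 3Y + 3  [with C=8, Y=-2]  = -27
E = 3Z - 4  [with Z=-27]  = -85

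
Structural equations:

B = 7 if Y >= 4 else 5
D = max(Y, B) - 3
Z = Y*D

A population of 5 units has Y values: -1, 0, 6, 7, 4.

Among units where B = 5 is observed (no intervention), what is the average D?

Conditioning on B=5 selects the 2 unit(s) with Y ∈ {-1, 0}. Their D values: 2, 2. Mean = 2.

2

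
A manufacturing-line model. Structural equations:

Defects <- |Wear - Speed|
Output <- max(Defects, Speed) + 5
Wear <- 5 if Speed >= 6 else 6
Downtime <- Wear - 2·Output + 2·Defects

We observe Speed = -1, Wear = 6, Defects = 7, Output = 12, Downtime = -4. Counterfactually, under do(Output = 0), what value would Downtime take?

20

Intervening sets Output = 0 and removes its equation (Output <- max(Defects, Speed) + 5).
Wear = 5 if Speed >= 6 else 6  [with Speed=-1]  = 6
Defects = |Wear - Speed|  [with Wear=6, Speed=-1]  = 7
Downtime = Wear - 2·Output + 2·Defects  [with Wear=6, Output=0, Defects=7]  = 20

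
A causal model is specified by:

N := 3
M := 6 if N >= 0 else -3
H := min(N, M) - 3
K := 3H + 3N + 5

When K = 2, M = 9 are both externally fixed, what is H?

0

Setting K = 2, M = 9 by intervention discards those variables' equations.
H = min(N, M) - 3  [with N=3, M=9]  = 0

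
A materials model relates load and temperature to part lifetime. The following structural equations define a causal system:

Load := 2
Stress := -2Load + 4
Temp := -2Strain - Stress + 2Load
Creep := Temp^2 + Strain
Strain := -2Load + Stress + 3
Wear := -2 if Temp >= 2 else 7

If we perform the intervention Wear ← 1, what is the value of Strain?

-1

do(Wear=1) replaces the equation Wear := -2 if Temp >= 2 else 7 with the constant Wear = 1.
Strain is not downstream of the intervention, so its value is determined by the original equations.
Stress = -2Load + 4  [with Load=2]  = 0
Strain = -2Load + Stress + 3  [with Load=2, Stress=0]  = -1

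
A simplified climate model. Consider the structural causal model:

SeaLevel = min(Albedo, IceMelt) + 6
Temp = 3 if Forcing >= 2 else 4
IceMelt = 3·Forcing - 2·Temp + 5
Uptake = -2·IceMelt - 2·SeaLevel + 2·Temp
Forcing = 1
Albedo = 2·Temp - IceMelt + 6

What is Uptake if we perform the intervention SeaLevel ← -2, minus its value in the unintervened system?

16

The intervention breaks the incoming arrows to SeaLevel: SeaLevel = min(Albedo, IceMelt) + 6 no longer applies, and SeaLevel = -2.
Temp = 3 if Forcing >= 2 else 4  [with Forcing=1]  = 4
IceMelt = 3·Forcing - 2·Temp + 5  [with Forcing=1, Temp=4]  = 0
Uptake = -2·IceMelt - 2·SeaLevel + 2·Temp  [with IceMelt=0, SeaLevel=-2, Temp=4]  = 12
Without intervention: Temp = 3 if Forcing >= 2 else 4  [with Forcing=1]  = 4; IceMelt = 3·Forcing - 2·Temp + 5  [with Forcing=1, Temp=4]  = 0; Albedo = 2·Temp - IceMelt + 6  [with Temp=4, IceMelt=0]  = 14; SeaLevel = min(Albedo, IceMelt) + 6  [with Albedo=14, IceMelt=0]  = 6; Uptake = -2·IceMelt - 2·SeaLevel + 2·Temp  [with IceMelt=0, SeaLevel=6, Temp=4]  = -4.
Change = 12 − (-4) = 16.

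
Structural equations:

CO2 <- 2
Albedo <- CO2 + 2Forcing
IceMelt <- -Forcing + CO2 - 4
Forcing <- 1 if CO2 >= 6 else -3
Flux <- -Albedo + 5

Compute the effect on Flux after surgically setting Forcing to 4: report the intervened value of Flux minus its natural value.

-14

do(Forcing=4) replaces the equation Forcing <- 1 if CO2 >= 6 else -3 with the constant Forcing = 4.
Albedo = CO2 + 2Forcing  [with CO2=2, Forcing=4]  = 10
Flux = -Albedo + 5  [with Albedo=10]  = -5
Without intervention: Forcing = 1 if CO2 >= 6 else -3  [with CO2=2]  = -3; Albedo = CO2 + 2Forcing  [with CO2=2, Forcing=-3]  = -4; Flux = -Albedo + 5  [with Albedo=-4]  = 9.
Change = -5 − 9 = -14.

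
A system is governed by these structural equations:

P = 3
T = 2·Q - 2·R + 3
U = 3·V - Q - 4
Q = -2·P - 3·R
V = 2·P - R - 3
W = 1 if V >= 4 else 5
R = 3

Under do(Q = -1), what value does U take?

Intervening sets Q = -1 and removes its equation (Q = -2·P - 3·R).
V = 2·P - R - 3  [with P=3, R=3]  = 0
U = 3·V - Q - 4  [with V=0, Q=-1]  = -3

-3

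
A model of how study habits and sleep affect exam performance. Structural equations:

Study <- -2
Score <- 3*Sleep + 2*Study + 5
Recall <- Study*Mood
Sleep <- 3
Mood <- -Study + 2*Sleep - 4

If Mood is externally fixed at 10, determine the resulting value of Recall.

-20

Intervening sets Mood = 10 and removes its equation (Mood <- -Study + 2*Sleep - 4).
Recall = Study*Mood  [with Study=-2, Mood=10]  = -20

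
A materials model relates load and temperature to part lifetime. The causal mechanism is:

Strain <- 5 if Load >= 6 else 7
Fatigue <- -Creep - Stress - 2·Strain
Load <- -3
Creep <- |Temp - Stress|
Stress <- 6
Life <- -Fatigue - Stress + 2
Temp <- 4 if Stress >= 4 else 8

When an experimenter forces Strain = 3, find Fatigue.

The intervention breaks the incoming arrows to Strain: Strain <- 5 if Load >= 6 else 7 no longer applies, and Strain = 3.
Temp = 4 if Stress >= 4 else 8  [with Stress=6]  = 4
Creep = |Temp - Stress|  [with Temp=4, Stress=6]  = 2
Fatigue = -Creep - Stress - 2·Strain  [with Creep=2, Stress=6, Strain=3]  = -14

-14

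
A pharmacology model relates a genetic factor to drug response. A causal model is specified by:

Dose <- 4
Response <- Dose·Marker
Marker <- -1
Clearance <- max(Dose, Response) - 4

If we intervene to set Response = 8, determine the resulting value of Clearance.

4

The intervention breaks the incoming arrows to Response: Response <- Dose·Marker no longer applies, and Response = 8.
Clearance = max(Dose, Response) - 4  [with Dose=4, Response=8]  = 4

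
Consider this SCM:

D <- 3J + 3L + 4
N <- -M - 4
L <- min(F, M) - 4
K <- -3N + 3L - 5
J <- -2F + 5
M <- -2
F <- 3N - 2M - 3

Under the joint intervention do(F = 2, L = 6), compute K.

19

Under do(F = 2, L = 6), each intervened variable's structural equation is replaced by its fixed value.
N = -M - 4  [with M=-2]  = -2
K = -3N + 3L - 5  [with N=-2, L=6]  = 19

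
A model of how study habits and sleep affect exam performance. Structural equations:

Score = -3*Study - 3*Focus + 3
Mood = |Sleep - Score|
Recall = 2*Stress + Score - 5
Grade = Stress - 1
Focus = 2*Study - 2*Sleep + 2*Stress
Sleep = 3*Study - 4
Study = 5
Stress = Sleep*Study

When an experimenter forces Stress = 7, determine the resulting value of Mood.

29

The intervention breaks the incoming arrows to Stress: Stress = Sleep*Study no longer applies, and Stress = 7.
Sleep = 3*Study - 4  [with Study=5]  = 11
Focus = 2*Study - 2*Sleep + 2*Stress  [with Study=5, Sleep=11, Stress=7]  = 2
Score = -3*Study - 3*Focus + 3  [with Study=5, Focus=2]  = -18
Mood = |Sleep - Score|  [with Sleep=11, Score=-18]  = 29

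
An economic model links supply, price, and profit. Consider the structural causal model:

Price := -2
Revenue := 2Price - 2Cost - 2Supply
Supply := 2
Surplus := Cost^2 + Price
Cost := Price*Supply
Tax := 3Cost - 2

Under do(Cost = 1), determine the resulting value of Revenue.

-10

The intervention breaks the incoming arrows to Cost: Cost := Price*Supply no longer applies, and Cost = 1.
Revenue = 2Price - 2Cost - 2Supply  [with Price=-2, Cost=1, Supply=2]  = -10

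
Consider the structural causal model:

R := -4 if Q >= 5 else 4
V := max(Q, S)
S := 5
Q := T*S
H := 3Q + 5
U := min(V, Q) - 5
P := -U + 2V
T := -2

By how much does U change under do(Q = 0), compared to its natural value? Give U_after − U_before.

10

The intervention breaks the incoming arrows to Q: Q := T*S no longer applies, and Q = 0.
V = max(Q, S)  [with Q=0, S=5]  = 5
U = min(V, Q) - 5  [with V=5, Q=0]  = -5
Without intervention: Q = T*S  [with T=-2, S=5]  = -10; V = max(Q, S)  [with Q=-10, S=5]  = 5; U = min(V, Q) - 5  [with V=5, Q=-10]  = -15.
Change = -5 − (-15) = 10.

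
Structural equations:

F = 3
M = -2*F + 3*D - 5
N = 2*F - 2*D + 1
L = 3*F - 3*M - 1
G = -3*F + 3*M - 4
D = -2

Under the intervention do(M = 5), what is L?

-7

do(M=5) replaces the equation M = -2*F + 3*D - 5 with the constant M = 5.
L = 3*F - 3*M - 1  [with F=3, M=5]  = -7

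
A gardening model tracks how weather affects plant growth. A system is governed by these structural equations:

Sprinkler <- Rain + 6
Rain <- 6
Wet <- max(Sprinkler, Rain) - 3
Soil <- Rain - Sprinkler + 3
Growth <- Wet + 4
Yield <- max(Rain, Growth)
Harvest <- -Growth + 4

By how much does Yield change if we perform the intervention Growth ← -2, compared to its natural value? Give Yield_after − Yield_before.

-7

The intervention breaks the incoming arrows to Growth: Growth <- Wet + 4 no longer applies, and Growth = -2.
Yield = max(Rain, Growth)  [with Rain=6, Growth=-2]  = 6
Without intervention: Sprinkler = Rain + 6  [with Rain=6]  = 12; Wet = max(Sprinkler, Rain) - 3  [with Sprinkler=12, Rain=6]  = 9; Growth = Wet + 4  [with Wet=9]  = 13; Yield = max(Rain, Growth)  [with Rain=6, Growth=13]  = 13.
Change = 6 − 13 = -7.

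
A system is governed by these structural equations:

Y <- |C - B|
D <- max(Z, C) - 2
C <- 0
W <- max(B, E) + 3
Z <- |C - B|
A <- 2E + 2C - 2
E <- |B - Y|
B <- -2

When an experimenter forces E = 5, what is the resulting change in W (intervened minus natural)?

Intervening sets E = 5 and removes its equation (E <- |B - Y|).
W = max(B, E) + 3  [with B=-2, E=5]  = 8
Without intervention: Y = |C - B|  [with C=0, B=-2]  = 2; E = |B - Y|  [with B=-2, Y=2]  = 4; W = max(B, E) + 3  [with B=-2, E=4]  = 7.
Change = 8 − 7 = 1.

1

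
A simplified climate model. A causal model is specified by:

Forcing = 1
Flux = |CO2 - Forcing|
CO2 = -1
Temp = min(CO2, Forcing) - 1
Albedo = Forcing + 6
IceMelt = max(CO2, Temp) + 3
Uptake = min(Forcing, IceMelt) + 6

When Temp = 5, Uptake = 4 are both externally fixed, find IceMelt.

8

The joint intervention fixes Temp = 5, Uptake = 4, removing each variable's own equation.
IceMelt = max(CO2, Temp) + 3  [with CO2=-1, Temp=5]  = 8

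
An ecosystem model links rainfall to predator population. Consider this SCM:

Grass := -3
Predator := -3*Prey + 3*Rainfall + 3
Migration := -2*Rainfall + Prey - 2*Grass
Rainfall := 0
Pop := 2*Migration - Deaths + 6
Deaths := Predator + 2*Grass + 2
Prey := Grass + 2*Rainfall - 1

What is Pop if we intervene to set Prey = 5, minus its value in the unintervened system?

The intervention breaks the incoming arrows to Prey: Prey := Grass + 2*Rainfall - 1 no longer applies, and Prey = 5.
Predator = -3*Prey + 3*Rainfall + 3  [with Prey=5, Rainfall=0]  = -12
Deaths = Predator + 2*Grass + 2  [with Predator=-12, Grass=-3]  = -16
Migration = -2*Rainfall + Prey - 2*Grass  [with Rainfall=0, Prey=5, Grass=-3]  = 11
Pop = 2*Migration - Deaths + 6  [with Migration=11, Deaths=-16]  = 44
Without intervention: Prey = Grass + 2*Rainfall - 1  [with Grass=-3, Rainfall=0]  = -4; Predator = -3*Prey + 3*Rainfall + 3  [with Prey=-4, Rainfall=0]  = 15; Deaths = Predator + 2*Grass + 2  [with Predator=15, Grass=-3]  = 11; Migration = -2*Rainfall + Prey - 2*Grass  [with Rainfall=0, Prey=-4, Grass=-3]  = 2; Pop = 2*Migration - Deaths + 6  [with Migration=2, Deaths=11]  = -1.
Change = 44 − (-1) = 45.

45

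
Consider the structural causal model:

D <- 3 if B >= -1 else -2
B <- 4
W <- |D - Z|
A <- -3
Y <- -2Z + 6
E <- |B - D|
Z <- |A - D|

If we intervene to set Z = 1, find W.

Intervening sets Z = 1 and removes its equation (Z <- |A - D|).
D = 3 if B >= -1 else -2  [with B=4]  = 3
W = |D - Z|  [with D=3, Z=1]  = 2

2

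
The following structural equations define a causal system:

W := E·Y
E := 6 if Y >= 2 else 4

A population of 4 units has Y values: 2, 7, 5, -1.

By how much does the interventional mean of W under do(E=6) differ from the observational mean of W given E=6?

-8.5

The intervention sets E=6 in all 4 units regardless of Y. Recomputing W per unit gives 12, 42, 30, -6; average 19.5.
Conditioning on E=6 selects the 3 unit(s) with Y ∈ {2, 7, 5}. Their W values: 12, 42, 30. Mean = 28.
Difference = 19.5 − 28 = -8.5.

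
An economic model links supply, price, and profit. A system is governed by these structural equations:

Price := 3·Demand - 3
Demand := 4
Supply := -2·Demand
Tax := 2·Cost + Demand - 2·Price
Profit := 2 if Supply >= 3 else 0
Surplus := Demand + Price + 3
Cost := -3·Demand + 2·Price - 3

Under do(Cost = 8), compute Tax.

2

Intervening sets Cost = 8 and removes its equation (Cost := -3·Demand + 2·Price - 3).
Price = 3·Demand - 3  [with Demand=4]  = 9
Tax = 2·Cost + Demand - 2·Price  [with Cost=8, Demand=4, Price=9]  = 2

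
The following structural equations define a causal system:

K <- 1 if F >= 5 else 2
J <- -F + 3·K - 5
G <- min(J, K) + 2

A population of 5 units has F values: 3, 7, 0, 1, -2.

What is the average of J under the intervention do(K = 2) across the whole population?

Every unit gets K=2 under the intervention. J values become -2, -6, 1, 0, 3; E[J|do(K=2)] = -0.8.

-0.8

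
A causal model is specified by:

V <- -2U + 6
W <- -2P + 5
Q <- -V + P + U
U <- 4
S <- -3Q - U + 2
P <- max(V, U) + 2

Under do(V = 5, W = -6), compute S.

-20

Setting V = 5, W = -6 by intervention discards those variables' equations.
P = max(V, U) + 2  [with V=5, U=4]  = 7
Q = -V + P + U  [with V=5, P=7, U=4]  = 6
S = -3Q - U + 2  [with Q=6, U=4]  = -20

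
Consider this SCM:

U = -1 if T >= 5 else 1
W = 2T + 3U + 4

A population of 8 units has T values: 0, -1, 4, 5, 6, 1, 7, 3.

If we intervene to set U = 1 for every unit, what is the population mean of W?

13.25

Under do(U=1), U's equation is replaced by U=1 for every unit. Per-unit W: 7, 5, 15, 17, 19, 9, 21, 13. Mean = 13.25.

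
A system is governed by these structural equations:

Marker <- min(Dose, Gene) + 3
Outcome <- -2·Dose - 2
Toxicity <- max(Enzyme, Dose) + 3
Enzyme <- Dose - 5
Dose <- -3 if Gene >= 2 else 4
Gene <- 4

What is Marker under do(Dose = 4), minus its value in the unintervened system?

7

Under do(Dose=4), the mechanism Dose <- -3 if Gene >= 2 else 4 is discarded; Dose is fixed at 4.
Marker = min(Dose, Gene) + 3  [with Dose=4, Gene=4]  = 7
Without intervention: Dose = -3 if Gene >= 2 else 4  [with Gene=4]  = -3; Marker = min(Dose, Gene) + 3  [with Dose=-3, Gene=4]  = 0.
Change = 7 − 0 = 7.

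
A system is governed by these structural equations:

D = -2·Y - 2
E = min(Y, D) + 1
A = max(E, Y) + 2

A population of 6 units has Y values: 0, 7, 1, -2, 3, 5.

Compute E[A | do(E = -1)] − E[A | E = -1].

Under do(E=-1), E's equation is replaced by E=-1 for every unit. Per-unit A: 2, 9, 3, 1, 5, 7. Mean = 4.5.
Conditioning on E=-1 selects the 2 unit(s) with Y ∈ {0, -2}. Their A values: 2, 1. Mean = 1.5.
Difference = 4.5 − 1.5 = 3.

3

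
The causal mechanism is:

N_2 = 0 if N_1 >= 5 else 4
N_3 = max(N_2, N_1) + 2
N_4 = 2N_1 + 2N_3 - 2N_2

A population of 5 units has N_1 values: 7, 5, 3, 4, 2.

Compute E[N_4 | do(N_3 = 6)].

15.6

do(N_3=6) breaks N_3's dependence on N_1. With N_3=6 fixed, N_4 across the units is 26, 22, 10, 12, 8, mean 15.6.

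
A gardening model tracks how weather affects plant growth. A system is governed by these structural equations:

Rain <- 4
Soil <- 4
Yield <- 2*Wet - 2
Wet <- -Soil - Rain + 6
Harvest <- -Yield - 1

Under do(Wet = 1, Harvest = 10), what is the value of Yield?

0

The joint intervention fixes Wet = 1, Harvest = 10, removing each variable's own equation.
Yield = 2*Wet - 2  [with Wet=1]  = 0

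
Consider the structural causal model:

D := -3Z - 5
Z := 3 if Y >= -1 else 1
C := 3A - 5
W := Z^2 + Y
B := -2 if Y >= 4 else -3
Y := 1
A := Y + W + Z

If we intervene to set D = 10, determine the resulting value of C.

37

The intervention breaks the incoming arrows to D: D := -3Z - 5 no longer applies, and D = 10.
No directed path runs from D to C, so C keeps its natural value.
Z = 3 if Y >= -1 else 1  [with Y=1]  = 3
W = Z^2 + Y  [with Z=3, Y=1]  = 10
A = Y + W + Z  [with Y=1, W=10, Z=3]  = 14
C = 3A - 5  [with A=14]  = 37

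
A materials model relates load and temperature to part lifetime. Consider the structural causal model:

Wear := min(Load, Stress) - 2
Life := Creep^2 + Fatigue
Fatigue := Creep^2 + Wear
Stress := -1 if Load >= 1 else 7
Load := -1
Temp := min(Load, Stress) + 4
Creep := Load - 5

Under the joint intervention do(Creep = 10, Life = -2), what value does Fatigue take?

The joint intervention fixes Creep = 10, Life = -2, removing each variable's own equation.
Stress = -1 if Load >= 1 else 7  [with Load=-1]  = 7
Wear = min(Load, Stress) - 2  [with Load=-1, Stress=7]  = -3
Fatigue = Creep^2 + Wear  [with Creep=10, Wear=-3]  = 97

97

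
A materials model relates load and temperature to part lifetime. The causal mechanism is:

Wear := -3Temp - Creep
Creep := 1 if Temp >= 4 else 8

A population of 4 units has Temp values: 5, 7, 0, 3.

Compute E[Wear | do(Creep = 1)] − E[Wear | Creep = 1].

6.75

The intervention sets Creep=1 in all 4 units regardless of Temp. Recomputing Wear per unit gives -16, -22, -1, -10; average -12.25.
E[Wear|Creep=1] averages over only the 2 units with Creep=1 (Temp = 5, 7): Wear = -16, -22, mean -19.
Difference = -12.25 − (-19) = 6.75.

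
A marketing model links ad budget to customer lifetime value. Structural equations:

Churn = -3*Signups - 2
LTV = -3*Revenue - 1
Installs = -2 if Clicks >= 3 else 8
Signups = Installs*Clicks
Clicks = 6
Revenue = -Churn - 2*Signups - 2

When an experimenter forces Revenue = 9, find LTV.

The intervention breaks the incoming arrows to Revenue: Revenue = -Churn - 2*Signups - 2 no longer applies, and Revenue = 9.
LTV = -3*Revenue - 1  [with Revenue=9]  = -28

-28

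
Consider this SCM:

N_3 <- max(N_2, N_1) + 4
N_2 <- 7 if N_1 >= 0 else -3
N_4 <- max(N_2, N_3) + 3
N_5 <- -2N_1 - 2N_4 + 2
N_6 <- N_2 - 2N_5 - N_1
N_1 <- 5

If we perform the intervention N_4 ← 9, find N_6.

54

Under do(N_4=9), the mechanism N_4 <- max(N_2, N_3) + 3 is discarded; N_4 is fixed at 9.
N_2 = 7 if N_1 >= 0 else -3  [with N_1=5]  = 7
N_5 = -2N_1 - 2N_4 + 2  [with N_1=5, N_4=9]  = -26
N_6 = N_2 - 2N_5 - N_1  [with N_2=7, N_5=-26, N_1=5]  = 54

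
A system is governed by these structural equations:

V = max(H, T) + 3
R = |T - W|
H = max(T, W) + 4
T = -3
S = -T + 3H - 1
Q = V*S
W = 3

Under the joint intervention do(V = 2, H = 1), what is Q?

10

The joint intervention fixes V = 2, H = 1, removing each variable's own equation.
S = -T + 3H - 1  [with T=-3, H=1]  = 5
Q = V*S  [with V=2, S=5]  = 10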